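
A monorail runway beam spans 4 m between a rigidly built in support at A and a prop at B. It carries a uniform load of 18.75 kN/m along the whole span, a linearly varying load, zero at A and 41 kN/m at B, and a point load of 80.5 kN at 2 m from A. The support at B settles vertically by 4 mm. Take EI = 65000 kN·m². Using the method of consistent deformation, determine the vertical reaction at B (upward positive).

R_B = 86.19 kN

Release the roller at B. Primary structure: cantilever fixed at A.
Deflection at B on the released cantilever, summing each load's contribution:
  UDL 18.75: wL⁴/(8EI) = 600/EI
  triangular load, peak 41 at the free end: 11w₀L⁴/(120EI) = 962.1/EI
  point load 80.5 at a = 2: Pa²(3L − a)/(6EI) = 536.7/EI
  δ_0 = 2099/EI
Flexibility coefficient — unit upward force at B: δ_{BB} = L³/(3EI) = 21.33/EI.
With EI = 65000 kN·m²: δ_0 = 0.032289 m and δ_{BB} = 0.000328 m/kN.
Compatibility — the beam at B must follow the support down by 0.004 m: δ_0 − R_B·δ_{BB} = 0.004, so R_B = (0.032289 − 0.004)/0.000328 = 86.19 kN.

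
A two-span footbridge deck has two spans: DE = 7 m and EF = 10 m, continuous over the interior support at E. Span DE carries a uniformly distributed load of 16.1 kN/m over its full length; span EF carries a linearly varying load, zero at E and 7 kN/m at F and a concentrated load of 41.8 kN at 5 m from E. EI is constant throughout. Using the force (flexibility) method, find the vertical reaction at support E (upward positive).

Take M_E as the redundant. Released structure: two simple spans DE and EF with a hinge at E.
Rotations at E on the released spans (each span's end-slope, ×1/EI):
  span DE: UDL 16.1: wL³/(24EI) = 230.1/EI
  span EF: triangular load, peak 7: 7w₀L³/(360EI) = 136.1/EI
  span EF: point load 41.8 at a = 5: Pab(L + b)/(6LEI) = 261.2/EI
  relative rotation θ_0 = (230.1 + 397.4)/EI = 627.5/EI
A unit hogging moment at E produces rotation L₁/(3EI) + L₂/(3EI) = 5.667/EI.
Compatibility: M_E·(L₁+L₂)/(3EI) = θ_0, giving M_E = 110.7 kN·m (hogging).
Span DE, ΣM about D with M_E applied at E: R_E^{DE}·7 = 394.4 + 110.7, so R_E^{DE} = 72.17 kN and R_D = 112.7 − 72.17 = 40.53 kN.
Span EF, ΣM about F: R_E^{EF}·10 = 325.7 + 110.7, so R_E^{EF} = 43.64 kN and R_F = 76.8 − 43.64 = 33.16 kN.
R_E = 72.17 + 43.64 = 115.8 kN.

R_E = 115.8 kN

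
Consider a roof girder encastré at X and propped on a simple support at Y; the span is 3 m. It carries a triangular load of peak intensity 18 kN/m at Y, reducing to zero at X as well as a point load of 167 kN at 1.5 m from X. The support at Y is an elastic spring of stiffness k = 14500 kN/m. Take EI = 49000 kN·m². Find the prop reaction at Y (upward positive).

R_Y = 48.74 kN

Choose R_Y as the redundant. The primary structure is the cantilever fixed at X.
Primary-structure tip deflection at Y by superposition:
  triangular load, peak 18 at the free end: 11w₀L⁴/(120EI) = 133.7/EI
  point load 167 at a = 1.5: Pa²(3L − a)/(6EI) = 469.7/EI
  δ_0 = 603.3/EI
Flexibility coefficient — unit upward force at Y: δ_{YY} = L³/(3EI) = 9/EI.
With EI = 49000 kN·m²: δ_0 = 0.012313 m and δ_{YY} = 0.000184 m/kN.
Compatibility — the spring shortens by R_Y/k under the reaction it provides: δ_0 − R_Y·δ_{YY} = R_Y/k. With 1/k = 0.000069 m/kN, R_Y = δ_0 / (δ_{YY} + 1/k) = 0.012313 / (0.000184 + 0.000069) = 48.74 kN.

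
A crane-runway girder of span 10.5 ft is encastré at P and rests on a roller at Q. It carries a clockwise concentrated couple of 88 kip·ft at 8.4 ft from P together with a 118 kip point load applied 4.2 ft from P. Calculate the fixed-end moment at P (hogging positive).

M_P = 199.2 kip·ft

Choose R_Q as the redundant. The primary structure is the cantilever fixed at P.
Free-end deflection of the primary structure under the applied loading (downward +):
  clockwise couple 88 at a = 8.4: M₀a(2L − a)/(2EI) = 4657/EI
  point load 118 at a = 4.2: Pa²(3L − a)/(6EI) = 9471/EI
  δ_0 = 14128/EI
Flexibility coefficient — unit upward force at Q: δ_{QQ} = L³/(3EI) = 385.9/EI.
Compatibility at Q: δ_0 − R_Q·δ_{QQ} = 0, so R_Q = 14128/385.9 = 36.61 kip.
Moment equilibrium about P: M_P = Σ(load moments about P) − R_Q·L = 583.6 − 36.61×10.5 = 199.2 kip·ft.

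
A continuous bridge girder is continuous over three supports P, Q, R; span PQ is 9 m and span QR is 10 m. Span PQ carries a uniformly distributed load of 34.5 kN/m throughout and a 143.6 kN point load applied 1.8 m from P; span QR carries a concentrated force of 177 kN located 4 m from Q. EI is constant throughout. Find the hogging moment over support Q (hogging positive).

Release continuity at Q by inserting a hinge; the redundant is the internal moment M_Q. The primary structure is two simply-supported spans PQ and QR.
Rotations at Q on the released spans (each span's end-slope, ×1/EI):
  span PQ: UDL 34.5: wL³/(24EI) = 1048/EI
  span PQ: point load 143.6 at a = 1.8: Pab(L + a)/(6LEI) = 372.2/EI
  span QR: point load 177 at a = 4: Pab(L + b)/(6LEI) = 1133/EI
  relative rotation θ_0 = (1420 + 1133)/EI = 2553/EI
A unit hogging moment at Q produces rotation L₁/(3EI) + L₂/(3EI) = 6.333/EI.
Slope continuity at Q: θ_0 = M_Q·6.333/EI, so M_Q = 2553/6.333 = 403.1 kN·m (hogging).

M_Q = 403.1 kN·m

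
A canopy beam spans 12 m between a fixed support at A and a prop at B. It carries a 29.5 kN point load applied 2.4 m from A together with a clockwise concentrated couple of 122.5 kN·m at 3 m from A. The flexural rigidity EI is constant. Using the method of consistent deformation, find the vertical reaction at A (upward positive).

R_A = 21.15 kN

Choose R_B as the redundant. The primary structure is the cantilever fixed at A.
Deflection at B on the released cantilever, summing each load's contribution:
  point load 29.5 at a = 2.4: Pa²(3L − a)/(6EI) = 951.6/EI
  clockwise couple 122.5 at a = 3: M₀a(2L − a)/(2EI) = 3859/EI
  δ_0 = 4810/EI
Tip deflection under a unit load at B: L³/(3EI) = 576/EI.
Compatibility at B: δ_0 − R_B·δ_{BB} = 0, so R_B = 4810/576 = 8.351 kN.
Vertical equilibrium: R_A = ΣP − R_B = 29.5 − 8.351 = 21.15 kN.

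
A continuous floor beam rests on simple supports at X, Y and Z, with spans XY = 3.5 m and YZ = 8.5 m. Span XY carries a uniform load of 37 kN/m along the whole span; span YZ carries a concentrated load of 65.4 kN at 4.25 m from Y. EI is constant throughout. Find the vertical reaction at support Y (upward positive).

Release continuity at Y by inserting a hinge; the redundant is the internal moment M_Y. The primary structure is two simply-supported spans XY and YZ.
End slopes at the hinge Y, treating each span as simply supported:
  span XY: UDL 37: wL³/(24EI) = 66.1/EI
  span YZ: point load 65.4 at a = 4.25: Pab(L + b)/(6LEI) = 295.3/EI
  relative rotation θ_0 = (66.1 + 295.3)/EI = 361.4/EI
A unit hogging moment at Y produces rotation L₁/(3EI) + L₂/(3EI) = 4/EI.
Compatibility: M_Y·(L₁+L₂)/(3EI) = θ_0, giving M_Y = 90.36 kN·m (hogging).
Span XY, ΣM about X with M_Y applied at Y: R_Y^{XY}·3.5 = 226.6 + 90.36, so R_Y^{XY} = 90.57 kN and R_X = 129.5 − 90.57 = 38.93 kN.
Span YZ, ΣM about Z: R_Y^{YZ}·8.5 = 277.9 + 90.36, so R_Y^{YZ} = 43.33 kN and R_Z = 65.4 − 43.33 = 22.07 kN.
R_Y = 90.57 + 43.33 = 133.9 kN.

R_Y = 133.9 kN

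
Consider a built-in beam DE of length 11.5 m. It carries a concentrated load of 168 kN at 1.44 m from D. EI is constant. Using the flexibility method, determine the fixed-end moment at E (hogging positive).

M_E = 26.5 kN·m

Take the two fixed-end moments M_D, M_E as redundants; the released structure is the simple span DE.
On the primary (simply-supported) span, the end slopes from the loading are:
  at D: point load 168 at a = 1.44: Pab(L + b)/(6LEI) = 760.4/EI
  at E: point load 168 at a = 1.44: Pab(L + a)/(6LEI) = 456.4/EI
  θ_D0 = 760.4/EI,  θ_E0 = 456.4/EI
Flexibility coefficients: a unit moment at one end gives L/(3EI) there and L/(6EI) at the far end, so f₁₁ = f₂₂ = 3.833/EI and f₁₂ = f₂₁ = 1.917/EI.
Compatibility — zero rotation at each built-in end:
  3.833 M_D + 1.917 M_E = 760.4
  1.917 M_D + 3.833 M_E = 456.4
Solving the pair gives M_D = 185.1 kN·m and M_E = 26.5 kN·m (hogging).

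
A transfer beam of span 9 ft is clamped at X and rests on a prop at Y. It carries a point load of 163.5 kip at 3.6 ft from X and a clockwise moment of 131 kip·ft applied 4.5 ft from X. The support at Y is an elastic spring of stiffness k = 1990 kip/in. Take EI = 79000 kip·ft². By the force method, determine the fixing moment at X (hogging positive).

Release the roller at Y. Primary structure: cantilever fixed at X.
Downward deflection at the released point Y due to the loads:
  point load 163.5 at a = 3.6: Pa²(3L − a)/(6EI) = 8264/EI
  clockwise couple 131 at a = 4.5: M₀a(2L − a)/(2EI) = 3979/EI
  δ_0 = 12243/EI
Tip deflection under a unit load at Y: L³/(3EI) = 243/EI.
With EI = 79000 kip·ft²: δ_0 = 0.15498 ft and δ_{YY} = 0.003076 ft/kip.
Compatibility — the spring shortens by R_Y/k under the reaction it provides: δ_0 − R_Y·δ_{YY} = R_Y/k. With 1/k = 1/(1990×12) ft/kip = 0.000042 ft/kip, R_Y = δ_0 / (δ_{YY} + 1/k) = 0.15498 / (0.003076 + 0.000042) = 49.71 kip.
Moment equilibrium about X: M_X = Σ(load moments about X) − R_Y·L = 719.6 − 49.71×9 = 272.2 kip·ft.

M_X = 272.2 kip·ft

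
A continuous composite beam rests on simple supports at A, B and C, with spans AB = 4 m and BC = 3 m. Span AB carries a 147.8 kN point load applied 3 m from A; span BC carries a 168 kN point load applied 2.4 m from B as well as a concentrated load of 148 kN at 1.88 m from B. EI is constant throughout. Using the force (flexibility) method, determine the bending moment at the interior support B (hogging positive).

Take M_B as the redundant. Released structure: two simple spans AB and BC with a hinge at B.
Discontinuity in slope at B on the released structure — sum the simple-span end rotations:
  span AB: point load 147.8 at a = 3: Pab(L + a)/(6LEI) = 129.3/EI
  span BC: point load 168 at a = 2.4: Pab(L + b)/(6LEI) = 48.38/EI
  span BC: point load 148 at a = 1.88: Pab(L + b)/(6LEI) = 71.33/EI
  relative rotation θ_0 = (129.3 + 119.7)/EI = 249/EI
A unit hogging moment at B produces rotation L₁/(3EI) + L₂/(3EI) = 2.333/EI.
Slope continuity at B: θ_0 = M_B·2.333/EI, so M_B = 249/2.333 = 106.7 kN·m (hogging).

M_B = 106.7 kN·m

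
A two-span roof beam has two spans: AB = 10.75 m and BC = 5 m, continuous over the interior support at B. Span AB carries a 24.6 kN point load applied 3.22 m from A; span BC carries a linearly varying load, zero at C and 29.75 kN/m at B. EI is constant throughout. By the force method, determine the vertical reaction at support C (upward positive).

Release continuity at B by inserting a hinge; the redundant is the internal moment M_B. The primary structure is two simply-supported spans AB and BC.
Rotations at B on the released spans (each span's end-slope, ×1/EI):
  span AB: point load 24.6 at a = 3.22: Pab(L + a)/(6LEI) = 129.2/EI
  span BC: triangular load, peak 29.75: w₀L³/(45EI) = 82.64/EI
  relative rotation θ_0 = (129.2 + 82.64)/EI = 211.8/EI
A unit hogging moment at B produces rotation L₁/(3EI) + L₂/(3EI) = 5.25/EI.
Compatibility: M_B·(L₁+L₂)/(3EI) = θ_0, giving M_B = 40.35 kN·m (hogging).
Span BC, ΣM about C: R_B^{BC}·5 = 247.9 + 40.35, so R_B^{BC} = 57.65 kN and R_C = 74.38 − 57.65 = 16.72 kN.

R_C = 16.72 kN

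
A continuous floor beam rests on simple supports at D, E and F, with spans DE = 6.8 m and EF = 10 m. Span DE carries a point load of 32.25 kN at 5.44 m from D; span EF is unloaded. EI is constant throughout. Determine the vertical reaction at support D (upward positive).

Take M_E as the redundant. Released structure: two simple spans DE and EF with a hinge at E.
End slopes at the hinge E, treating each span as simply supported:
  span DE: point load 32.25 at a = 5.44: Pab(L + a)/(6LEI) = 71.58/EI
  relative rotation θ_0 = (71.58 + 0)/EI = 71.58/EI
A unit hogging moment at E produces rotation L₁/(3EI) + L₂/(3EI) = 5.6/EI.
Slope continuity at E: θ_0 = M_E·5.6/EI, so M_E = 71.58/5.6 = 12.78 kN·m (hogging).
Span DE, ΣM about D with M_E applied at E: R_E^{DE}·6.8 = 175.4 + 12.78, so R_E^{DE} = 27.68 kN and R_D = 32.25 − 27.68 = 4.57 kN.

R_D = 4.57 kN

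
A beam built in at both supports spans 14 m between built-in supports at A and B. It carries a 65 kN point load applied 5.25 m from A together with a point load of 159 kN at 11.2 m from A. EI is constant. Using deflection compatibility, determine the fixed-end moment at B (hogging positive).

Take the two fixed-end moments M_A, M_B as redundants; the released structure is the simple span AB.
End rotations of the released simple span under the applied load (×1/EI):
  at A: point load 65 at a = 5.25: Pab(L + b)/(6LEI) = 808.7/EI
  at B: point load 65 at a = 5.25: Pab(L + a)/(6LEI) = 684.3/EI
  at A: point load 159 at a = 11.2: Pab(L + b)/(6LEI) = 997.2/EI
  at B: point load 159 at a = 11.2: Pab(L + a)/(6LEI) = 1496/EI
  θ_A0 = 1806/EI,  θ_B0 = 2180/EI
Flexibility coefficients: a unit moment at one end gives L/(3EI) there and L/(6EI) at the far end, so f₁₁ = f₂₂ = 4.667/EI and f₁₂ = f₂₁ = 2.333/EI.
Compatibility — zero rotation at each built-in end:
  4.667 M_A + 2.333 M_B = 1806
  2.333 M_A + 4.667 M_B = 2180
Solving the pair gives M_A = 204.5 kN·m and M_B = 364.9 kN·m (hogging).

M_B = 364.9 kN·m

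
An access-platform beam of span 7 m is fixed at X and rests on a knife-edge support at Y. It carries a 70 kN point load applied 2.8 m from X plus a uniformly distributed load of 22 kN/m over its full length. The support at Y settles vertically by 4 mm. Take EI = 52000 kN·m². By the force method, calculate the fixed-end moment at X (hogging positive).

Take the reaction at Y as the redundant and release it; the primary structure is a cantilever fixed at X.
Deflection at Y on the released cantilever, summing each load's contribution:
  point load 70 at a = 2.8: Pa²(3L − a)/(6EI) = 1665/EI
  UDL 22: wL⁴/(8EI) = 6603/EI
  δ_0 = 8267/EI
Tip deflection under a unit load at Y: L³/(3EI) = 114.3/EI.
With EI = 52000 kN·m²: δ_0 = 0.15899 m and δ_{YY} = 0.002199 m/kN.
Compatibility — the beam at Y must follow the support down by 0.004 m: δ_0 − R_Y·δ_{YY} = 0.004, so R_Y = (0.15899 − 0.004)/0.002199 = 70.49 kN.
Moment equilibrium about X: M_X = Σ(load moments about X) − R_Y·L = 735 − 70.49×7 = 241.6 kN·m.

M_X = 241.6 kN·m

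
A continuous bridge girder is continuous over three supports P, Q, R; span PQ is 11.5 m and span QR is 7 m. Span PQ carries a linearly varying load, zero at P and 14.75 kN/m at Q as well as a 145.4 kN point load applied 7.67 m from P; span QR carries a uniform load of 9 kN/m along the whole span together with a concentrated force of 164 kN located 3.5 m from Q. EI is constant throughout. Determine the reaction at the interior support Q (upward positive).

R_Q = 353.3 kN

Insert a hinge at Q; M_Q is the redundant, and each span becomes simply supported.
End slopes at the hinge Q, treating each span as simply supported:
  span PQ: triangular load, peak 14.75: w₀L³/(45EI) = 498.5/EI
  span PQ: point load 145.4 at a = 7.67: Pab(L + a)/(6LEI) = 1187/EI
  span QR: UDL 9: wL³/(24EI) = 128.6/EI
  span QR: point load 164 at a = 3.5: Pab(L + b)/(6LEI) = 502.2/EI
  relative rotation θ_0 = (1685 + 630.9)/EI = 2316/EI
A unit hogging moment at Q produces rotation L₁/(3EI) + L₂/(3EI) = 6.167/EI.
Compatibility: M_Q·(L₁+L₂)/(3EI) = θ_0, giving M_Q = 375.6 kN·m (hogging).
Span PQ, ΣM about P with M_Q applied at Q: R_Q^{PQ}·11.5 = 1765 + 375.6, so R_Q^{PQ} = 186.2 kN and R_P = 230.2 − 186.2 = 44.04 kN.
Span QR, ΣM about R: R_Q^{QR}·7 = 794.5 + 375.6, so R_Q^{QR} = 167.2 kN and R_R = 227 − 167.2 = 59.85 kN.
R_Q = 186.2 + 167.2 = 353.3 kN.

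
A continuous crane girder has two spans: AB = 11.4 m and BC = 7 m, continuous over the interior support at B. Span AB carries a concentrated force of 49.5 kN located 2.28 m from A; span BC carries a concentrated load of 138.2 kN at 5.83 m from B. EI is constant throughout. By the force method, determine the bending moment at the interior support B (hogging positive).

Take M_B as the redundant. Released structure: two simple spans AB and BC with a hinge at B.
Rotations at B on the released spans (each span's end-slope, ×1/EI):
  span AB: point load 49.5 at a = 2.28: Pab(L + a)/(6LEI) = 205.9/EI
  span BC: point load 138.2 at a = 5.83: Pab(L + b)/(6LEI) = 183.4/EI
  relative rotation θ_0 = (205.9 + 183.4)/EI = 389.2/EI
A unit hogging moment at B produces rotation L₁/(3EI) + L₂/(3EI) = 6.133/EI.
Compatibility: M_B·(L₁+L₂)/(3EI) = θ_0, giving M_B = 63.46 kN·m (hogging).

M_B = 63.46 kN·m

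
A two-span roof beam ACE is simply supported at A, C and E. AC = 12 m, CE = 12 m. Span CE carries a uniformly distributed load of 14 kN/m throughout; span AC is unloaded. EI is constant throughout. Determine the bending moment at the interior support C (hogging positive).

M_C = 126 kN·m

Release continuity at C by inserting a hinge; the redundant is the internal moment M_C. The primary structure is two simply-supported spans AC and CE.
Rotations at C on the released spans (each span's end-slope, ×1/EI):
  span CE: UDL 14: wL³/(24EI) = 1008/EI
  relative rotation θ_0 = (0 + 1008)/EI = 1008/EI
A unit hogging moment at C produces rotation L₁/(3EI) + L₂/(3EI) = 8/EI.
Compatibility: M_C·(L₁+L₂)/(3EI) = θ_0, giving M_C = 126 kN·m (hogging).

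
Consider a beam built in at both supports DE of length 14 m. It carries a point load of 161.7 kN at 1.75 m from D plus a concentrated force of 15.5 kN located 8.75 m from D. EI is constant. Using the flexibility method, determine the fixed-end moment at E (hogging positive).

M_E = 62.74 kN·m

Take the two fixed-end moments M_D, M_E as redundants; the released structure is the simple span DE.
End rotations of the released simple span under the applied load (×1/EI):
  at D: point load 161.7 at a = 1.75: Pab(L + b)/(6LEI) = 1083/EI
  at E: point load 161.7 at a = 1.75: Pab(L + a)/(6LEI) = 650/EI
  at D: point load 15.5 at a = 8.75: Pab(L + b)/(6LEI) = 163.2/EI
  at E: point load 15.5 at a = 8.75: Pab(L + a)/(6LEI) = 192.8/EI
  θ_D0 = 1246/EI,  θ_E0 = 842.8/EI
Flexibility coefficients: a unit moment at one end gives L/(3EI) there and L/(6EI) at the far end, so f₁₁ = f₂₂ = 4.667/EI and f₁₂ = f₂₁ = 2.333/EI.
Compatibility — zero rotation at each built-in end:
  4.667 M_D + 2.333 M_E = 1246
  2.333 M_D + 4.667 M_E = 842.8
Solving the pair gives M_D = 235.7 kN·m and M_E = 62.74 kN·m (hogging).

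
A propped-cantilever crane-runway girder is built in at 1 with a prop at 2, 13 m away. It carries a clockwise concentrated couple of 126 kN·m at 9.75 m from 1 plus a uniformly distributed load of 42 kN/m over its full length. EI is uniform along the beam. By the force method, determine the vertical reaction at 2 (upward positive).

R_2 = 218.4 kN

Take the reaction at 2 as the redundant and release it; the primary structure is a cantilever fixed at 1.
Downward deflection at the released point 2 due to the loads:
  clockwise couple 126 at a = 9.75: M₀a(2L − a)/(2EI) = 9982/EI
  UDL 42: wL⁴/(8EI) = 149945/EI
  δ_0 = 159927/EI
Flexibility coefficient — unit upward force at 2: δ_{22} = L³/(3EI) = 732.3/EI.
The prop prevents deflection at 2: R_2 = δ_0/δ_{22} = 159927/732.3 = 218.4 kN.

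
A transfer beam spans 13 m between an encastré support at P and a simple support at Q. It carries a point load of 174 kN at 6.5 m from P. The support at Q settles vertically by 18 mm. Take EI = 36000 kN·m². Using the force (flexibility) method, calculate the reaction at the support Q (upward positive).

Remove the prop at Q; the released (primary) structure is a cantilever built in at P.
Downward deflection at the released point Q due to the loads:
  point load 174 at a = 6.5: Pa²(3L − a)/(6EI) = 39821/EI
Tip deflection under a unit load at Q: L³/(3EI) = 732.3/EI.
With EI = 36000 kN·m²: δ_0 = 1.1061 m and δ_{QQ} = 0.020343 m/kN.
Compatibility — the beam at Q must follow the support down by 0.018 m: δ_0 − R_Q·δ_{QQ} = 0.018, so R_Q = (1.1061 − 0.018)/0.020343 = 53.49 kN.

R_Q = 53.49 kN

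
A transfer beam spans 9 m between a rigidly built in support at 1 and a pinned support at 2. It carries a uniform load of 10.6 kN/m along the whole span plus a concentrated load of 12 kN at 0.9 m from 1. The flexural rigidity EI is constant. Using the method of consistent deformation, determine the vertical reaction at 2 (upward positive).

Release the roller at 2. Primary structure: cantilever fixed at 1.
Downward deflection at the released point 2 due to the loads:
  UDL 10.6: wL⁴/(8EI) = 8693/EI
  point load 12 at a = 0.9: Pa²(3L − a)/(6EI) = 42.28/EI
  δ_0 = 8736/EI
Tip deflection under a unit load at 2: L³/(3EI) = 243/EI.
Compatibility at 2: δ_0 − R_2·δ_{22} = 0, so R_2 = 8736/243 = 35.95 kN.

R_2 = 35.95 kN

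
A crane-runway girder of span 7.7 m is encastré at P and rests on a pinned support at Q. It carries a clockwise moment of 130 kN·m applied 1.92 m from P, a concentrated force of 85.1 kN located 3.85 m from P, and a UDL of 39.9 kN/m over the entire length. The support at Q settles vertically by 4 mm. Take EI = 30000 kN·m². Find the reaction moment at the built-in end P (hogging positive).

M_P = 469.5 kN·m

Choose R_Q as the redundant. The primary structure is the cantilever fixed at P.
Deflection at Q on the released cantilever, summing each load's contribution:
  clockwise couple 130 at a = 1.92: M₀a(2L − a)/(2EI) = 1682/EI
  point load 85.1 at a = 3.85: Pa²(3L − a)/(6EI) = 4047/EI
  UDL 39.9: wL⁴/(8EI) = 17533/EI
  δ_0 = 23262/EI
Flexibility coefficient — unit upward force at Q: δ_{QQ} = L³/(3EI) = 152.2/EI.
With EI = 30000 kN·m²: δ_0 = 0.7754 m and δ_{QQ} = 0.005073 m/kN.
Compatibility — the beam at Q must follow the support down by 0.004 m: δ_0 − R_Q·δ_{QQ} = 0.004, so R_Q = (0.7754 − 0.004)/0.005073 = 152.1 kN.
Moment equilibrium about P: M_P = Σ(load moments about P) − R_Q·L = 1640 − 152.1×7.7 = 469.5 kN·m.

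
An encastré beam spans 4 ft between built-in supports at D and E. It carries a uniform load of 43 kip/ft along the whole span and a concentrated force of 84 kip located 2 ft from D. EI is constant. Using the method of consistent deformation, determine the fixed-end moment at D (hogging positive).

M_D = 99.33 kip·ft

Take the two fixed-end moments M_D, M_E as redundants; the released structure is the simple span DE.
On the primary (simply-supported) span, the end slopes from the loading are:
  at D: UDL 43: wL³/(24EI) = 114.7/EI
  at E: UDL 43: wL³/(24EI) = 114.7/EI
  at D: point load 84 at a = 2: Pab(L + b)/(6LEI) = 84/EI
  at E: point load 84 at a = 2: Pab(L + a)/(6LEI) = 84/EI
  θ_D0 = 198.7/EI,  θ_E0 = 198.7/EI
Flexibility coefficients: a unit moment at one end gives L/(3EI) there and L/(6EI) at the far end, so f₁₁ = f₂₂ = 1.333/EI and f₁₂ = f₂₁ = 0.6667/EI.
Compatibility — zero rotation at each built-in end:
  1.333 M_D + 0.6667 M_E = 198.7
  0.6667 M_D + 1.333 M_E = 198.7
Solving the pair gives M_D = 99.33 kip·ft and M_E = 99.33 kip·ft (hogging).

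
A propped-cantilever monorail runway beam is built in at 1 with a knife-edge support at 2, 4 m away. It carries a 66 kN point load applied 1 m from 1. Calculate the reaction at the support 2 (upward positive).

Remove the prop at 2; the released (primary) structure is a cantilever built in at 1.
Deflection at 2 on the released cantilever, summing each load's contribution:
  point load 66 at a = 1: Pa²(3L − a)/(6EI) = 121/EI
Tip deflection under a unit load at 2: L³/(3EI) = 21.33/EI.
The prop prevents deflection at 2: R_2 = δ_0/δ_{22} = 121/21.33 = 5.672 kN.

R_2 = 5.672 kN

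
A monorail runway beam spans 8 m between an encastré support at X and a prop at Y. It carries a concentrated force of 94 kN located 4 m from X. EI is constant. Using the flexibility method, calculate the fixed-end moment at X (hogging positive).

M_X = 141 kN·m

Choose R_Y as the redundant. The primary structure is the cantilever fixed at X.
Downward deflection at the released point Y due to the loads:
  point load 94 at a = 4: Pa²(3L − a)/(6EI) = 5013/EI
Flexibility coefficient — unit upward force at Y: δ_{YY} = L³/(3EI) = 170.7/EI.
The prop prevents deflection at Y: R_Y = δ_0/δ_{YY} = 5013/170.7 = 29.38 kN.
Moment equilibrium about X: M_X = Σ(load moments about X) − R_Y·L = 376 − 29.38×8 = 141 kN·m.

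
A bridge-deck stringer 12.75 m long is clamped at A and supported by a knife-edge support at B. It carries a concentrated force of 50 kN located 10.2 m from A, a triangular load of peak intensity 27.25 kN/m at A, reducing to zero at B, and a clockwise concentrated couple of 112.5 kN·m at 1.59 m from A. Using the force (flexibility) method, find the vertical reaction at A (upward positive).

Remove the prop at B; the released (primary) structure is a cantilever built in at A.
Downward deflection at the released point B due to the loads:
  point load 50 at a = 10.2: Pa²(3L − a)/(6EI) = 24319/EI
  triangular load, peak 27.25 at the fixed end: w₀L⁴/(30EI) = 24004/EI
  clockwise couple 112.5 at a = 1.59: M₀a(2L − a)/(2EI) = 2138/EI
  δ_0 = 50462/EI
Flexibility coefficient — unit upward force at B: δ_{BB} = L³/(3EI) = 690.9/EI.
The prop prevents deflection at B: R_B = δ_0/δ_{BB} = 50462/690.9 = 73.04 kN.
Vertical equilibrium: R_A = ΣP − R_B = 223.7 − 73.04 = 150.7 kN.

R_A = 150.7 kN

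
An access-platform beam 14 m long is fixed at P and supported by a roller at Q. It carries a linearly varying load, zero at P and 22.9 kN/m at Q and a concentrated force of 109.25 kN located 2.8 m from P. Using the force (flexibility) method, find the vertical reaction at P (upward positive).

R_P = 175.3 kN

Release the roller at Q. Primary structure: cantilever fixed at P.
Primary-structure tip deflection at Q by superposition:
  triangular load, peak 22.9 at the free end: 11w₀L⁴/(120EI) = 80642/EI
  point load 109.25 at a = 2.8: Pa²(3L − a)/(6EI) = 5596/EI
  δ_0 = 86238/EI
Tip deflection under a unit load at Q: L³/(3EI) = 914.7/EI.
Compatibility at Q: δ_0 − R_Q·δ_{QQ} = 0, so R_Q = 86238/914.7 = 94.28 kN.
Vertical equilibrium: R_P = ΣP − R_Q = 269.6 − 94.28 = 175.3 kN.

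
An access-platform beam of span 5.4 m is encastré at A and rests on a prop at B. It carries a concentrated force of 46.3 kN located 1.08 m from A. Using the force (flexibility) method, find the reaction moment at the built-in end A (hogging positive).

M_A = 36 kN·m

Remove the prop at B; the released (primary) structure is a cantilever built in at A.
Free-end deflection of the primary structure under the applied loading (downward +):
  point load 46.3 at a = 1.08: Pa²(3L − a)/(6EI) = 136.1/EI
Flexibility coefficient — unit upward force at B: δ_{BB} = L³/(3EI) = 52.49/EI.
Compatibility at B: δ_0 − R_B·δ_{BB} = 0, so R_B = 136.1/52.49 = 2.593 kN.
Moment equilibrium about A: M_A = Σ(load moments about A) − R_B·L = 50 − 2.593×5.4 = 36 kN·m.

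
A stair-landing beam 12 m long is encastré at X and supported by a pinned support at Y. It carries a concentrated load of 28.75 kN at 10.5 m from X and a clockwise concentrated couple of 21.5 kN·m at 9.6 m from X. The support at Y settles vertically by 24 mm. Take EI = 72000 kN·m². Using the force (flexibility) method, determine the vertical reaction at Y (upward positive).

Take the reaction at Y as the redundant and release it; the primary structure is a cantilever fixed at X.
Downward deflection at the released point Y due to the loads:
  point load 28.75 at a = 10.5: Pa²(3L − a)/(6EI) = 13471/EI
  clockwise couple 21.5 at a = 9.6: M₀a(2L − a)/(2EI) = 1486/EI
  δ_0 = 14957/EI
Tip deflection under a unit load at Y: L³/(3EI) = 576/EI.
With EI = 72000 kN·m²: δ_0 = 0.20774 m and δ_{YY} = 0.008 m/kN.
Compatibility — the beam at Y must follow the support down by 0.024 m: δ_0 − R_Y·δ_{YY} = 0.024, so R_Y = (0.20774 − 0.024)/0.008 = 22.97 kN.

R_Y = 22.97 kN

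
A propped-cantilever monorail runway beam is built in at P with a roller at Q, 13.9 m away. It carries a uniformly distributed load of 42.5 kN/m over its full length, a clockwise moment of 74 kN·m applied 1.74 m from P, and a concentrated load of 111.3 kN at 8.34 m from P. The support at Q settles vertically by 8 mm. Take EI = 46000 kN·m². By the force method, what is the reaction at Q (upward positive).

R_Q = 271.1 kN

Choose R_Q as the redundant. The primary structure is the cantilever fixed at P.
Free-end deflection of the primary structure under the applied loading (downward +):
  UDL 42.5: wL⁴/(8EI) = 198316/EI
  clockwise couple 74 at a = 1.74: M₀a(2L − a)/(2EI) = 1678/EI
  point load 111.3 at a = 8.34: Pa²(3L − a)/(6EI) = 43043/EI
  δ_0 = 243037/EI
Tip deflection under a unit load at Q: L³/(3EI) = 895.2/EI.
With EI = 46000 kN·m²: δ_0 = 5.2834 m and δ_{QQ} = 0.019461 m/kN.
Compatibility — the beam at Q must follow the support down by 0.008 m: δ_0 − R_Q·δ_{QQ} = 0.008, so R_Q = (5.2834 − 0.008)/0.019461 = 271.1 kN.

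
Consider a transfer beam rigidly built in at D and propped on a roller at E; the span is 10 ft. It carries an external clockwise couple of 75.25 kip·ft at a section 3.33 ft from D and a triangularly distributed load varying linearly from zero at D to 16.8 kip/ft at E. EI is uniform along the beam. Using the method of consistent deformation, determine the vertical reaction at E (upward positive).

R_E = 52.47 kip

Remove the prop at E; the released (primary) structure is a cantilever built in at D.
Downward deflection at the released point E due to the loads:
  clockwise couple 75.25 at a = 3.33: M₀a(2L − a)/(2EI) = 2089/EI
  triangular load, peak 16.8 at the free end: 11w₀L⁴/(120EI) = 15400/EI
  δ_0 = 17489/EI
Tip deflection under a unit load at E: L³/(3EI) = 333.3/EI.
Compatibility at E: δ_0 − R_E·δ_{EE} = 0, so R_E = 17489/333.3 = 52.47 kip.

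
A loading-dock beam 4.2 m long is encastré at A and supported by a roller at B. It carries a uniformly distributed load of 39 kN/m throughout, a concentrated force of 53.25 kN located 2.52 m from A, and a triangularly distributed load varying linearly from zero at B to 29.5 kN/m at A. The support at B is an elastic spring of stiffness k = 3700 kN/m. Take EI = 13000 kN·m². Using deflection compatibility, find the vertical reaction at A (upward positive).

Release the roller at B. Primary structure: cantilever fixed at A.
Free-end deflection of the primary structure under the applied loading (downward +):
  UDL 39: wL⁴/(8EI) = 1517/EI
  point load 53.25 at a = 2.52: Pa²(3L − a)/(6EI) = 568.1/EI
  triangular load, peak 29.5 at the fixed end: w₀L⁴/(30EI) = 306/EI
  δ_0 = 2391/EI
Flexibility coefficient — unit upward force at B: δ_{BB} = L³/(3EI) = 24.7/EI.
With EI = 13000 kN·m²: δ_0 = 0.18393 m and δ_{BB} = 0.0019 m/kN.
Compatibility — the spring shortens by R_B/k under the reaction it provides: δ_0 − R_B·δ_{BB} = R_B/k. With 1/k = 0.00027 m/kN, R_B = δ_0 / (δ_{BB} + 1/k) = 0.18393 / (0.0019 + 0.00027) = 84.76 kN.
Vertical equilibrium: R_A = ΣP − R_B = 279 − 84.76 = 194.2 kN.

R_A = 194.2 kN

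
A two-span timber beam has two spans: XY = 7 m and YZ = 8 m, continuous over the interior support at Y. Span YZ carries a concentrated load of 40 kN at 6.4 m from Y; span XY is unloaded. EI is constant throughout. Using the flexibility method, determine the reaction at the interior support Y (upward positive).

R_Y = 12.39 kN

Take M_Y as the redundant. Released structure: two simple spans XY and YZ with a hinge at Y.
Discontinuity in slope at Y on the released structure — sum the simple-span end rotations:
  span YZ: point load 40 at a = 6.4: Pab(L + b)/(6LEI) = 81.92/EI
  relative rotation θ_0 = (0 + 81.92)/EI = 81.92/EI
A unit hogging moment at Y produces rotation L₁/(3EI) + L₂/(3EI) = 5/EI.
Compatibility: M_Y·(L₁+L₂)/(3EI) = θ_0, giving M_Y = 16.38 kN·m (hogging).
Span XY, ΣM about X with M_Y applied at Y: R_Y^{XY}·7 = 0 + 16.38, so R_Y^{XY} = 2.341 kN and R_X = 0 − 2.341 = -2.341 kN.
Span YZ, ΣM about Z: R_Y^{YZ}·8 = 64 + 16.38, so R_Y^{YZ} = 10.05 kN and R_Z = 40 − 10.05 = 29.95 kN.
R_Y = 2.341 + 10.05 = 12.39 kN.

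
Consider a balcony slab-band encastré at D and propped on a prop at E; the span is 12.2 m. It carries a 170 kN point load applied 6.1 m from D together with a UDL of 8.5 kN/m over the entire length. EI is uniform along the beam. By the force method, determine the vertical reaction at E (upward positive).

Remove the prop at E; the released (primary) structure is a cantilever built in at D.
Deflection at E on the released cantilever, summing each load's contribution:
  point load 170 at a = 6.1: Pa²(3L − a)/(6EI) = 32156/EI
  UDL 8.5: wL⁴/(8EI) = 23538/EI
  δ_0 = 55694/EI
Tip deflection under a unit load at E: L³/(3EI) = 605.3/EI.
Compatibility at E: δ_0 − R_E·δ_{EE} = 0, so R_E = 55694/605.3 = 92.01 kN.

R_E = 92.01 kN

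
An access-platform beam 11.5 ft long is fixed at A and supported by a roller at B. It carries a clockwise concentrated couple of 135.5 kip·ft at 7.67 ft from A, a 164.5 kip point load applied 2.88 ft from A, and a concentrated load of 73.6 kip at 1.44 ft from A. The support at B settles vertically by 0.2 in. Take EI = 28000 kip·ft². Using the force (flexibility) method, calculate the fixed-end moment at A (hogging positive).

M_A = 362.9 kip·ft

Choose R_B as the redundant. The primary structure is the cantilever fixed at A.
Deflection at B on the released cantilever, summing each load's contribution:
  clockwise couple 135.5 at a = 7.67: M₀a(2L − a)/(2EI) = 7966/EI
  point load 164.5 at a = 2.88: Pa²(3L − a)/(6EI) = 7191/EI
  point load 73.6 at a = 1.44: Pa²(3L − a)/(6EI) = 840.9/EI
  δ_0 = 15998/EI
Flexibility coefficient — unit upward force at B: δ_{BB} = L³/(3EI) = 507/EI.
With EI = 28000 kip·ft²: δ_0 = 0.57134 ft and δ_{BB} = 0.018106 ft/kip.
Compatibility — the beam at B must follow the support down by 0.01667 ft: δ_0 − R_B·δ_{BB} = 0.01667, so R_B = (0.57134 − 0.01667)/0.018106 = 30.64 kip.
Moment equilibrium about A: M_A = Σ(load moments about A) − R_B·L = 715.2 − 30.64×11.5 = 362.9 kip·ft.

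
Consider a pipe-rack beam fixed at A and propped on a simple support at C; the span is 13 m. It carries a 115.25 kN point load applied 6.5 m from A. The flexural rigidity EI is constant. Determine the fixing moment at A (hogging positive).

Take the reaction at C as the redundant and release it; the primary structure is a cantilever fixed at A.
Downward deflection at the released point C due to the loads:
  point load 115.25 at a = 6.5: Pa²(3L − a)/(6EI) = 26375/EI
Flexibility coefficient — unit upward force at C: δ_{CC} = L³/(3EI) = 732.3/EI.
Compatibility at C: δ_0 − R_C·δ_{CC} = 0, so R_C = 26375/732.3 = 36.02 kN.
Moment equilibrium about A: M_A = Σ(load moments about A) − R_C·L = 749.1 − 36.02×13 = 280.9 kN·m.

M_A = 280.9 kN·m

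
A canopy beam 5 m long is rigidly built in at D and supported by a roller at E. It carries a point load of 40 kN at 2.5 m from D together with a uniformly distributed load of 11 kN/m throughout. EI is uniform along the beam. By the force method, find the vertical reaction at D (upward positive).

R_D = 61.88 kN

Release the roller at E. Primary structure: cantilever fixed at D.
Deflection at E on the released cantilever, summing each load's contribution:
  point load 40 at a = 2.5: Pa²(3L − a)/(6EI) = 520.8/EI
  UDL 11: wL⁴/(8EI) = 859.4/EI
  δ_0 = 1380/EI
Flexibility coefficient — unit upward force at E: δ_{EE} = L³/(3EI) = 41.67/EI.
The prop prevents deflection at E: R_E = δ_0/δ_{EE} = 1380/41.67 = 33.12 kN.
Vertical equilibrium: R_D = ΣP − R_E = 95 − 33.12 = 61.88 kN.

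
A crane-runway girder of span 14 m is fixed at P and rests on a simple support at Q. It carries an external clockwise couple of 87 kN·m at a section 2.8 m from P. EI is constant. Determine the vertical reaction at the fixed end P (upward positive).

R_P = -3.356 kN

Remove the prop at Q; the released (primary) structure is a cantilever built in at P.
Downward deflection at the released point Q due to the loads:
  clockwise couple 87 at a = 2.8: M₀a(2L − a)/(2EI) = 3069/EI
Tip deflection under a unit load at Q: L³/(3EI) = 914.7/EI.
Compatibility at Q: δ_0 − R_Q·δ_{QQ} = 0, so R_Q = 3069/914.7 = 3.356 kN.
Vertical equilibrium: R_P = ΣP − R_Q = 0 − 3.356 = -3.356 kN.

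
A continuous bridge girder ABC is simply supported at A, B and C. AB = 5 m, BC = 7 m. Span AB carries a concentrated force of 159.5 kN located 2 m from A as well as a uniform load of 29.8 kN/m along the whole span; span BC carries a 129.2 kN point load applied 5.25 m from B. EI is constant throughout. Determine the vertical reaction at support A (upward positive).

Take M_B as the redundant. Released structure: two simple spans AB and BC with a hinge at B.
Discontinuity in slope at B on the released structure — sum the simple-span end rotations:
  span AB: point load 159.5 at a = 2: Pab(L + a)/(6LEI) = 223.3/EI
  span AB: UDL 29.8: wL³/(24EI) = 155.2/EI
  span BC: point load 129.2 at a = 5.25: Pab(L + b)/(6LEI) = 247.3/EI
  relative rotation θ_0 = (378.5 + 247.3)/EI = 625.8/EI
A unit hogging moment at B produces rotation L₁/(3EI) + L₂/(3EI) = 4/EI.
Slope continuity at B: θ_0 = M_B·4/EI, so M_B = 625.8/4 = 156.5 kN·m (hogging).
Span AB, ΣM about A with M_B applied at B: R_B^{AB}·5 = 691.5 + 156.5, so R_B^{AB} = 169.6 kN and R_A = 308.5 − 169.6 = 138.9 kN.

R_A = 138.9 kN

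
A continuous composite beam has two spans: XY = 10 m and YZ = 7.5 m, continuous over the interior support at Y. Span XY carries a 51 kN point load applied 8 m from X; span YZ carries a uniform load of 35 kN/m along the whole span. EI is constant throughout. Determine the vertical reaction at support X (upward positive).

Insert a hinge at Y; M_Y is the redundant, and each span becomes simply supported.
Discontinuity in slope at Y on the released structure — sum the simple-span end rotations:
  span XY: point load 51 at a = 8: Pab(L + a)/(6LEI) = 244.8/EI
  span YZ: UDL 35: wL³/(24EI) = 615.2/EI
  relative rotation θ_0 = (244.8 + 615.2)/EI = 860/EI
A unit hogging moment at Y produces rotation L₁/(3EI) + L₂/(3EI) = 5.833/EI.
Slope continuity at Y: θ_0 = M_Y·5.833/EI, so M_Y = 860/5.833 = 147.4 kN·m (hogging).
Span XY, ΣM about X with M_Y applied at Y: R_Y^{XY}·10 = 408 + 147.4, so R_Y^{XY} = 55.54 kN and R_X = 51 − 55.54 = -4.543 kN.

R_X = -4.543 kN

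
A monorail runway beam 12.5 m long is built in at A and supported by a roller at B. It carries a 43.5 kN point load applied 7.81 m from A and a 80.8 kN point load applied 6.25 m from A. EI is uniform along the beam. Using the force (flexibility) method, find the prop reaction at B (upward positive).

R_B = 45.42 kN

Release the roller at B. Primary structure: cantilever fixed at A.
Free-end deflection of the primary structure under the applied loading (downward +):
  point load 43.5 at a = 7.81: Pa²(3L − a)/(6EI) = 13130/EI
  point load 80.8 at a = 6.25: Pa²(3L − a)/(6EI) = 16439/EI
  δ_0 = 29568/EI
Flexibility coefficient — unit upward force at B: δ_{BB} = L³/(3EI) = 651/EI.
The prop prevents deflection at B: R_B = δ_0/δ_{BB} = 29568/651 = 45.42 kN.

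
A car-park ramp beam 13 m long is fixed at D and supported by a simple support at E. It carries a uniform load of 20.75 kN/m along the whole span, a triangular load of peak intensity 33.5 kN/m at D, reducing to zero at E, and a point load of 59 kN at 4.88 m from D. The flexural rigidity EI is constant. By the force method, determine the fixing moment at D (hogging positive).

M_D = 961.9 kN·m

Remove the prop at E; the released (primary) structure is a cantilever built in at D.
Free-end deflection of the primary structure under the applied loading (downward +):
  UDL 20.75: wL⁴/(8EI) = 74080/EI
  triangular load, peak 33.5 at the fixed end: w₀L⁴/(30EI) = 31893/EI
  point load 59 at a = 4.88: Pa²(3L − a)/(6EI) = 7990/EI
  δ_0 = 113963/EI
Flexibility coefficient — unit upward force at E: δ_{EE} = L³/(3EI) = 732.3/EI.
The prop prevents deflection at E: R_E = δ_0/δ_{EE} = 113963/732.3 = 155.6 kN.
Moment equilibrium about D: M_D = Σ(load moments about D) − R_E·L = 2985 − 155.6×13 = 961.9 kN·m.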